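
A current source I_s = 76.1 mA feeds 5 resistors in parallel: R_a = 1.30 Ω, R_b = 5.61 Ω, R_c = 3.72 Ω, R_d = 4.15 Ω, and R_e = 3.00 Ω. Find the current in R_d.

ΣG = 1/1.30 + 1/5.61 + 1/3.72 + 1/4.15 + 1/3.00 = 1.791.
R_d takes the fraction G_k/ΣG = 0.2410/1.791 = 0.1346, so I = 76.1 × 0.1346 = 10.24 mA.

I ≈ 10.2 mA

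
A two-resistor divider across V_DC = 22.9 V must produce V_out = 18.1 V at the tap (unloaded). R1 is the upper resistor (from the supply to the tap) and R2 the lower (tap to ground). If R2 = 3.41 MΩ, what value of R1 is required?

R1 ≈ 0.904 MΩ

Required fraction k = V_out/V_DC = 0.7904.
Rearranging, R1 = R2·(1−k)/k = 3.41 × 0.2652 = 0.9043 MΩ.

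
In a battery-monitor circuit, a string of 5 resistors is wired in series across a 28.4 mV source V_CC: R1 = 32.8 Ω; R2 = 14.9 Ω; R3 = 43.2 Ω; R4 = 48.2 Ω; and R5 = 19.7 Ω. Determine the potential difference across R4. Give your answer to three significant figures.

V ≈ 8.62 mV

Series total: ΣR = 32.8 + 14.9 + 43.2 + 48.2 + 19.7 = 158.8 Ω.
V = V_CC · R/ΣR = 28.4 × 0.3035 = 8.620 mV.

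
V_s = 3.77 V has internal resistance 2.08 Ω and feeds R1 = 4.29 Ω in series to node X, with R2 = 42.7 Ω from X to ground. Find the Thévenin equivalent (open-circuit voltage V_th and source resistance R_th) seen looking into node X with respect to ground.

R1' = 2.08 + 4.29 = 6.370 Ω (source resistance + R1).
V_th is the unloaded tap voltage: V_s · R2/(R1'+R2) = 3.77 × 0.8702 = 3.281 V.
With V_s suppressed (replaced by a short), R_th = R1' ‖ R2 = (6.370 × 42.7)/(6.370 + 42.7) = 5.543 Ω.

V_th ≈ 3.28 V, R_th ≈ 5.54 Ω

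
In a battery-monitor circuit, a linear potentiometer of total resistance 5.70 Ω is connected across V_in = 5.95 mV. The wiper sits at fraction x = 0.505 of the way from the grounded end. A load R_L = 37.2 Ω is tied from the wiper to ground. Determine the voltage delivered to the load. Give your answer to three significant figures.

Lower segment x·R_p = 2.879 Ω; upper segment (1−x)·R_p = 2.821 Ω.
(x·R_p) ‖ R_L = 2.672 Ω.
Loaded-divider output: V_out = 5.95 × 0.4864 = 2.894 mV.
(Unloaded: V_out = x·V_in = 3.00 mV.)

V_out ≈ 2.89 mV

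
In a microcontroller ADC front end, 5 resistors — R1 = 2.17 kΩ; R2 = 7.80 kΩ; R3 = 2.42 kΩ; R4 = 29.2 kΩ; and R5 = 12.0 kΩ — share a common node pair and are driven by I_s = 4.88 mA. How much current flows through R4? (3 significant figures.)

Total conductance ΣG = 1/2.17 + 1/7.80 + 1/2.42 + 1/29.2 + 1/12.0 = 1.120 (units of 1/kΩ).
By the current-divider rule, I = I_s · G_k/ΣG = 4.88 × 0.03058 = 0.1492 mA.

I ≈ 0.149 mA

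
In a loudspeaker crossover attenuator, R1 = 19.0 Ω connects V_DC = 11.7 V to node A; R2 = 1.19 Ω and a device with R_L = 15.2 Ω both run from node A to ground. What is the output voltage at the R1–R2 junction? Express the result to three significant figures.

V_out ≈ 0.642 V

R2 ‖ R_L = (1.19 × 15.2)/(1.19 + 15.2) = 1.104 Ω.
Now apply the divider: V_out = 11.7 × 0.05490 = 0.6423 V.
(Unloaded it would be 0.690 V; the load pulls it down.)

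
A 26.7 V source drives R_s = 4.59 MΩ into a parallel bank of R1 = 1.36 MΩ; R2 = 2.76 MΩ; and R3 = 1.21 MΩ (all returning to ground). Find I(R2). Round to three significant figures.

Equivalent of the parallel group: R_p = 0.5197 MΩ.
V_A by voltage divider: V_A = 26.7 × 0.5197/(4.59 + 0.5197) = 2.716 V.
Branch current I = V_A/R2 = 2.716/2.76 = 0.9840 µA.

I ≈ 0.984 µA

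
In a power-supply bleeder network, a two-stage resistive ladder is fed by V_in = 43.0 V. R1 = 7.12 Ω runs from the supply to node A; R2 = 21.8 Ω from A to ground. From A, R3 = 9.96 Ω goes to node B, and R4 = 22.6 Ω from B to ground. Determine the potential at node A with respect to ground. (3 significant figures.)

Looking into the second stage from A: R3 + R4 = 32.56 Ω appears in parallel with R2.
Effective lower resistance at A: R2 ‖ 32.56 = 13.06 Ω.
First divider: V_A = V_in · 13.06/(7.12 + 13.06) = 27.83 V.

V_A ≈ 27.8 V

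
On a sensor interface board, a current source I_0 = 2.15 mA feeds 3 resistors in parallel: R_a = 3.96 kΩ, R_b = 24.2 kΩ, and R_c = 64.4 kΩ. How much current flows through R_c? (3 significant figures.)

I ≈ 0.108 mA

ΣG = 1/3.96 + 1/24.2 + 1/64.4 = 0.3094.
By the current-divider rule, I = I_0 · G_k/ΣG = 2.15 × 0.05019 = 0.1079 mA.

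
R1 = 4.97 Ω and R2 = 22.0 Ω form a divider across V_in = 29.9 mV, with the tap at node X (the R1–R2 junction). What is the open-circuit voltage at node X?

Open-circuit (no load on X): V_th = V_in · R2/(R1 + R2) = 29.9 × 22.0/(4.970 + 22.0) = 24.39 mV.

V_th ≈ 24.4 mV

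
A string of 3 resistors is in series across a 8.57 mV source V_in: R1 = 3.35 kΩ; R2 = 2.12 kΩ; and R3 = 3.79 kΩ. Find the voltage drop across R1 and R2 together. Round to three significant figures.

Series total: ΣR = 3.35 + 2.12 + 3.79 = 9.260 kΩ.
R_{R1..R2} = 3.35 + 2.12 = 5.470 kΩ.
V = V_in · R/ΣR = 8.57 × 0.5907 = 5.062 mV.

V ≈ 5.06 mV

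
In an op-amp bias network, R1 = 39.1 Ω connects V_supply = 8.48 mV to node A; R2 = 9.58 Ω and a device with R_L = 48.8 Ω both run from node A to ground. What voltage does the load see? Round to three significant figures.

First combine the lower leg with the load: R2 ‖ R_L = 8.008 Ω.
Then V_out = V_supply · R2'/(R1 + R2') = 8.48 × 8.008/47.11 = 1.442 mV.

V_out ≈ 1.44 mV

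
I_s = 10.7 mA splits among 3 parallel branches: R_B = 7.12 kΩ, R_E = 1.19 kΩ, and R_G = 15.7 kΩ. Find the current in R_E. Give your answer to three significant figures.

I ≈ 8.61 mA

ΣG = 1/7.12 + 1/1.19 + 1/15.7 = 1.044.
Current divider: I(R_E) = I_s · G_k/ΣG = 10.7 × (0.8403/1.044) = 10.7 × 0.8045 = 8.609 mA.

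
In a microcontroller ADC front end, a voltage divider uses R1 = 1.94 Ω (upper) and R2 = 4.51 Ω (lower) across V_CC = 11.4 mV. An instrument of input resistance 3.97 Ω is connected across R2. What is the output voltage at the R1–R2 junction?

R2 ‖ R_L = (4.51 × 3.97)/(4.51 + 3.97) = 2.111 Ω.
Voltage divider with the loaded lower leg: V_out = 11.4 × 2.111/(1.94 + 2.111) = 11.4 × 0.5212 = 5.941 mV.

V_out ≈ 5.94 mV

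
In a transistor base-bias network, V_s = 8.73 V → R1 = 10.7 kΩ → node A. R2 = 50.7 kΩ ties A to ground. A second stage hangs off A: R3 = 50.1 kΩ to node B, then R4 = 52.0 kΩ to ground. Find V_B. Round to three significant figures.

Node A sees R2 in parallel with the series input of stage 2, R3 + R4 = 102.1 kΩ.
R2 ‖ (R3+R4) = 33.88 kΩ.
So V_A = 8.73 × 0.7600 = 6.635 V.
Stage 2 is unloaded, so V_B = V_A · R4/(R3+R4) = 6.635 × 52.0/102.1 = 3.379 V.

V_B ≈ 3.38 V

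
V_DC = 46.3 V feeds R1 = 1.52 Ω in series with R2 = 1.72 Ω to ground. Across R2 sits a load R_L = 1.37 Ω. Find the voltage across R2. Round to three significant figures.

V_out ≈ 15.5 V

The load sits in parallel with R2, giving an effective lower resistance R2' = R2·R_L/(R2+R_L) = 0.7626 Ω.
Now apply the divider: V_out = 46.3 × 0.3341 = 15.47 V.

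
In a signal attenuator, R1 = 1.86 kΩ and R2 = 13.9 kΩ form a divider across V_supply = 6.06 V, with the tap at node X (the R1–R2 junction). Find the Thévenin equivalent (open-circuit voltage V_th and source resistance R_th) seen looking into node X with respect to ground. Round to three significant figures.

With X open, the divider is unloaded: V_th = 6.06 × 13.9/15.76 = 5.345 V.
Looking into X with the source shorted: R_th = R1·R2/(R1+R2) = 1.860 × 13.9/15.76 = 1.640 kΩ.

V_th ≈ 5.34 V, R_th ≈ 1.64 kΩ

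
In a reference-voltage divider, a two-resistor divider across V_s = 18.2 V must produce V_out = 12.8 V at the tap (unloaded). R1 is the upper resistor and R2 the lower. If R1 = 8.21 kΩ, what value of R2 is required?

V_out/V_s = R2/(R1+R2) = 0.7033.
R2 = R1 · 0.7033/(1 − 0.7033) = 19.46 kΩ.

R2 ≈ 19.5 kΩ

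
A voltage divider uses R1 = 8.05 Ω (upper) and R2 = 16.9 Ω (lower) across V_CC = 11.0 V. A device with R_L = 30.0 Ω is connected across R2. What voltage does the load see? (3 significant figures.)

V_out ≈ 6.30 V

The load sits in parallel with R2, giving an effective lower resistance R2' = R2·R_L/(R2+R_L) = 10.81 Ω.
Voltage divider with the loaded lower leg: V_out = 11.0 × 10.81/(8.05 + 10.81) = 11.0 × 0.5732 = 6.305 V.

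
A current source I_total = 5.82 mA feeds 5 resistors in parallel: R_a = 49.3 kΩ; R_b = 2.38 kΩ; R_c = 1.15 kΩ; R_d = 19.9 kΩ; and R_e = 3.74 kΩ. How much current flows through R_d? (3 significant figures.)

Conductances: ΣG = 1/49.3 + 1/2.38 + 1/1.15 + 1/19.9 + 1/3.74 = 1.628 (1/kΩ).
R_d takes the fraction G_k/ΣG = 0.05025/1.628 = 0.03087, so I = 5.82 × 0.03087 = 0.1797 mA.

I ≈ 0.180 mA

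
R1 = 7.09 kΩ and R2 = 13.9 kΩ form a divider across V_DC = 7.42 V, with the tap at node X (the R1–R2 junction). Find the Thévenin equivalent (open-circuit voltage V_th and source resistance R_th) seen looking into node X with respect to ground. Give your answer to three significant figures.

V_th is the unloaded tap voltage: V_DC · R2/(R1+R2) = 7.42 × 0.6622 = 4.914 V.
Looking into X with the source shorted: R_th = R1·R2/(R1+R2) = 7.090 × 13.9/20.99 = 4.695 kΩ.

V_th ≈ 4.91 V, R_th ≈ 4.70 kΩ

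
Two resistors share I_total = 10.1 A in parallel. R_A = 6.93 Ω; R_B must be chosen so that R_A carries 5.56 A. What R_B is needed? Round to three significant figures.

R_B ≈ 8.49 Ω

In a two-way split, I_A/I_total = R_B/(R_A + R_B).
With f = 0.5505, R_B = R_A · f/(1−f) = 6.93 × 1.225 = 8.487 Ω.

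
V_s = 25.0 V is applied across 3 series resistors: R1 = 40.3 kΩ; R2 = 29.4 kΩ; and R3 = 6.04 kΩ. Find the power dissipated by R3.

P ≈ 0.658 mW

The common current is I = 25.0/75.74 = 0.3301 mA.
P(R3) = I²·R3 = (0.3301)² × 6.04 = 0.6581 mW.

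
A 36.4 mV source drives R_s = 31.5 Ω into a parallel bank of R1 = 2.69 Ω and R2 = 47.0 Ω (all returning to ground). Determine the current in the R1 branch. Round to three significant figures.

I ≈ 1.01 mA

Parallel bank: R_p = 1/(1/2.69 + 1/47.0) = 2.544 Ω.
V_A = 36.4 × 2.544/34.04 = 2.720 mV.
I(R1) = V_A / R1 = 2.720/2.69 = 1.011 mA.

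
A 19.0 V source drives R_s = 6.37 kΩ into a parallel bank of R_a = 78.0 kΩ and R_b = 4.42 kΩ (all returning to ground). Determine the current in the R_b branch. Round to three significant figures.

I ≈ 1.70 mA

Equivalent of the parallel group: R_p = 4.183 kΩ.
Node voltage V_A = V_in · R_p/(R_s + R_p) = 19.0 × 0.3964 = 7.531 V.
Branch current I = V_A/R_b = 7.531/4.42 = 1.704 mA.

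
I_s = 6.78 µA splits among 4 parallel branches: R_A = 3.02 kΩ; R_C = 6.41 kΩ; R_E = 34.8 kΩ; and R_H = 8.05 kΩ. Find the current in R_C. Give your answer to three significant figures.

ΣG = 1/3.02 + 1/6.41 + 1/34.8 + 1/8.05 = 0.6401.
By the current-divider rule, I = I_s · G_k/ΣG = 6.78 × 0.2437 = 1.652 µA.

I ≈ 1.65 µA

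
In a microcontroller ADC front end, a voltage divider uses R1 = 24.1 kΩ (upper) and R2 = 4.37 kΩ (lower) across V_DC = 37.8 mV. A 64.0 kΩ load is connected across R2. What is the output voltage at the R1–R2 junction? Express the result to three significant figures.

V_out ≈ 5.49 mV

The load sits in parallel with R2, giving an effective lower resistance R2' = R2·R_L/(R2+R_L) = 4.091 kΩ.
Now apply the divider: V_out = 37.8 × 0.1451 = 5.485 mV.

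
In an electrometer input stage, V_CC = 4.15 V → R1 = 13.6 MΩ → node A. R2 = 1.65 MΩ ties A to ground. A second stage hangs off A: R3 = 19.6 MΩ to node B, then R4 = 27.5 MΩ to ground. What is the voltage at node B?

The second stage (R3 + R4 = 47.10 MΩ) loads node A in parallel with R2.
R2 ‖ (R3+R4) = 1.594 MΩ.
First divider: V_A = V_CC · 1.594/(13.6 + 1.594) = 0.4354 V.
Stage 2 is unloaded, so V_B = V_A · R4/(R3+R4) = 0.4354 × 27.5/47.10 = 0.2542 V.

V_B ≈ 0.254 V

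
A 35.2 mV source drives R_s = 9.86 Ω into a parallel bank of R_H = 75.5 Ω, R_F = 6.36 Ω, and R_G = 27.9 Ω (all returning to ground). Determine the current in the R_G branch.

I ≈ 0.416 mA

Equivalent of the parallel group: R_p = 4.847 Ω.
V_A by voltage divider: V_A = 35.2 × 4.847/(9.86 + 4.847) = 11.60 mV.
Branch current I = V_A/R_G = 11.60/27.9 = 0.4158 mA.
(Equivalently: I_total = 2.393 mA, then current-divider fraction G_k/ΣG = 0.1737.)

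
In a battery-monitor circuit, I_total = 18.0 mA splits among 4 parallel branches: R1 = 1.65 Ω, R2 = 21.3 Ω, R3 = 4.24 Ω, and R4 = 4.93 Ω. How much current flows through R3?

I ≈ 3.89 mA

Total conductance ΣG = 1/1.65 + 1/21.3 + 1/4.24 + 1/4.93 = 1.092 (units of 1/Ω).
By the current-divider rule, I = I_total · G_k/ΣG = 18.0 × 0.2160 = 3.889 mA.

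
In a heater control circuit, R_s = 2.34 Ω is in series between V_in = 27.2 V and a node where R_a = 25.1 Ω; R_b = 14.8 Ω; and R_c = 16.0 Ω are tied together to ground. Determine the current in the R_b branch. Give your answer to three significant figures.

Equivalent of the parallel group: R_p = 5.886 Ω.
Node voltage V_A = V_in · R_p/(R_s + R_p) = 27.2 × 0.7155 = 19.46 V.
Branch current I = V_A/R_b = 19.46/14.8 = 1.315 A.
(Equivalently: I_total = 3.307 A, then current-divider fraction G_k/ΣG = 0.3977.)

I ≈ 1.32 A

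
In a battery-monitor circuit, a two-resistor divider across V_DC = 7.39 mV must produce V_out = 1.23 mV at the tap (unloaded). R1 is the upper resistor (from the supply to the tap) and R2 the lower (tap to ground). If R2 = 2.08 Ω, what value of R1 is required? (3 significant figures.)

R1 ≈ 10.4 Ω

The divider ratio is R2/(R1+R2) = 1.23/7.39 = 0.1664.
So R1 = R2 · (V_DC/V_out − 1) = 2.08 × (7.39/1.23 − 1) = 2.08 × 5.008 = 10.42 Ω.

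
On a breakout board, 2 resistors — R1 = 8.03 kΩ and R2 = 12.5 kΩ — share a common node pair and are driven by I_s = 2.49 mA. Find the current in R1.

With just two branches, the current splits inversely with resistance.
I(R1) = 2.49 × 12.5/(8.03 + 12.5) = 2.49 × 0.6089 = 1.516 mA.

I ≈ 1.52 mA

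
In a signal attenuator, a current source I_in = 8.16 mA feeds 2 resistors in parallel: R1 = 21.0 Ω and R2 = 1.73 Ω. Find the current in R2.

I ≈ 7.54 mA

With just two branches, the current splits inversely with resistance.
I(R2) = 8.16 × 21.0/(21.0 + 1.73) = 8.16 × 0.9239 = 7.539 mA.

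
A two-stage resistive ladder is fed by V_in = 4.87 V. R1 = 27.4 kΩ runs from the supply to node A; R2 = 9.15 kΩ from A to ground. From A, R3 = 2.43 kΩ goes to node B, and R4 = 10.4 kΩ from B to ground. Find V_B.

V_B ≈ 0.644 V

The second stage (R3 + R4 = 12.83 kΩ) loads node A in parallel with R2.
Effective lower resistance at A: R2 ‖ 12.83 = 5.341 kΩ.
So V_A = 4.87 × 0.1631 = 0.7944 V.
Then the unloaded second divider: V_B = V_A × R4/(R3+R4) = 0.7944 × 0.8106 = 0.6440 V.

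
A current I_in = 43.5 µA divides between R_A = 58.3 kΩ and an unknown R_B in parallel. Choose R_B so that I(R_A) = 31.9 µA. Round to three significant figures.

R_B ≈ 160 kΩ

The fraction through R_A equals R_B/(R_A+R_B).
31.9/43.5 = R_B/(R_A + R_B) → R_B = R_A · (0.7333)/(1 − 0.7333) = 58.3 × 2.750 = 160.3 kΩ.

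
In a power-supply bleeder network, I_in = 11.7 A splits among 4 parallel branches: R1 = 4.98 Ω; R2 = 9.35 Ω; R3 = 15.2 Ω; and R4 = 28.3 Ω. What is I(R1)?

I ≈ 5.75 A

ΣG = 1/4.98 + 1/9.35 + 1/15.2 + 1/28.3 = 0.4089.
By the current-divider rule, I = I_in · G_k/ΣG = 11.7 × 0.4911 = 5.746 A.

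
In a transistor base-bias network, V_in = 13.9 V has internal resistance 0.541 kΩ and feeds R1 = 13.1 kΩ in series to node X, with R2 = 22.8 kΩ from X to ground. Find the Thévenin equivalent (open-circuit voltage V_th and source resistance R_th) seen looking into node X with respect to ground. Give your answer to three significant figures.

V_th ≈ 8.70 V, R_th ≈ 8.53 kΩ

R1' = 0.541 + 13.1 = 13.64 kΩ (source resistance + R1).
Open-circuit (no load on X): V_th = V_in · R2/(R1' + R2) = 13.9 × 22.8/(13.64 + 22.8) = 8.697 V.
With V_in suppressed (replaced by a short), R_th = R1' ‖ R2 = (13.64 × 22.8)/(13.64 + 22.8) = 8.535 kΩ.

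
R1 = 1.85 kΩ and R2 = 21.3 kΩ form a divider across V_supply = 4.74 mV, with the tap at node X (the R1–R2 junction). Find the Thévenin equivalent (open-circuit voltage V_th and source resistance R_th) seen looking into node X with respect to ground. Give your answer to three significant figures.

With X open, the divider is unloaded: V_th = 4.74 × 21.3/23.15 = 4.361 mV.
Zeroing V_supply shorts the top of R1 to ground, so R_th = R1 ‖ R2 = 1.702 kΩ.

V_th ≈ 4.36 mV, R_th ≈ 1.70 kΩ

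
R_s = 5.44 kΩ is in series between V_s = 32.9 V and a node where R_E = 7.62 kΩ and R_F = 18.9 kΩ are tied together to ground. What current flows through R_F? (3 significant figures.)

Parallel bank: R_p = 1/(1/7.62 + 1/18.9) = 5.431 kΩ.
V_A by voltage divider: V_A = 32.9 × 5.431/(5.44 + 5.431) = 16.44 V.
Branch current I = V_A/R_F = 16.44/18.9 = 0.8696 mA.

I ≈ 0.870 mA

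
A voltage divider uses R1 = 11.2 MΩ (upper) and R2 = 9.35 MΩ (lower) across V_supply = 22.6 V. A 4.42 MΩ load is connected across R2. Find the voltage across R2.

The load sits in parallel with R2, giving an effective lower resistance R2' = R2·R_L/(R2+R_L) = 3.001 MΩ.
Voltage divider with the loaded lower leg: V_out = 22.6 × 3.001/(11.2 + 3.001) = 22.6 × 0.2113 = 4.776 V.
(Unloaded it would be 10.3 V; the load pulls it down.)

V_out ≈ 4.78 V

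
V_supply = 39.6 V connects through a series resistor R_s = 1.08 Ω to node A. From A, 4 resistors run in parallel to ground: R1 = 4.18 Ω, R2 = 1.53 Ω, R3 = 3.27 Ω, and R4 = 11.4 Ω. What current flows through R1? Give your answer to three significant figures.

I ≈ 3.97 A

Parallel bank: R_p = 1/(1/4.18 + 1/1.53 + 1/3.27 + 1/11.4) = 0.7774 Ω.
V_A = 39.6 × 0.7774/1.857 = 16.57 V.
Branch current I = V_A/R1 = 16.57/4.18 = 3.965 A.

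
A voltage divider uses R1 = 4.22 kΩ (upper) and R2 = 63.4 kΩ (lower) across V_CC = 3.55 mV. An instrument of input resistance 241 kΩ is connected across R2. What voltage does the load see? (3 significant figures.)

V_out ≈ 3.27 mV

R2 ‖ R_L = (63.4 × 241)/(63.4 + 241) = 50.20 kΩ.
Now apply the divider: V_out = 3.55 × 0.9224 = 3.275 mV.
(Unloaded it would be 3.33 mV; the load pulls it down.)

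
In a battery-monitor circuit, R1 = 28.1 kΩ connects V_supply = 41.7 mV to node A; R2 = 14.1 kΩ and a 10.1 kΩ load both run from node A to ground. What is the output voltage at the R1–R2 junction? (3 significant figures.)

First combine the lower leg with the load: R2 ‖ R_L = 5.885 kΩ.
Now apply the divider: V_out = 41.7 × 0.1732 = 7.221 mV.

V_out ≈ 7.22 mV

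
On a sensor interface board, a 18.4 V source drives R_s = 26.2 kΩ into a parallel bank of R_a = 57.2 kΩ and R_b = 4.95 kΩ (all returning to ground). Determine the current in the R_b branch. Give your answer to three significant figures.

I ≈ 0.551 mA

Combine the parallel branches: R_p = (1/57.2 + 1/4.95)⁻¹ = 4.556 kΩ.
V_A by voltage divider: V_A = 18.4 × 4.556/(26.2 + 4.556) = 2.726 V.
Branch current I = V_A/R_b = 2.726/4.95 = 0.5506 mA.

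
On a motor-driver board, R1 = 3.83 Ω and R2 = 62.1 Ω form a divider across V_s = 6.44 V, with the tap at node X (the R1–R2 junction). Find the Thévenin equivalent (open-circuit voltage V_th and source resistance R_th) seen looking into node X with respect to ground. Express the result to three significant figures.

V_th ≈ 6.07 V, R_th ≈ 3.61 Ω

Open-circuit (no load on X): V_th = V_s · R2/(R1 + R2) = 6.44 × 62.1/(3.830 + 62.1) = 6.066 V.
Zeroing V_s shorts the top of R1 to ground, so R_th = R1 ‖ R2 = 3.608 Ω.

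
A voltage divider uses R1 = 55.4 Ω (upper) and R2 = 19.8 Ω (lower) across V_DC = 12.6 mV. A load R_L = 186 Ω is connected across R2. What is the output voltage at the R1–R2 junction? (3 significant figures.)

V_out ≈ 3.08 mV

R2 ‖ R_L = (19.8 × 186)/(19.8 + 186) = 17.90 Ω.
Now apply the divider: V_out = 12.6 × 0.2442 = 3.076 mV.
(Unloaded it would be 3.32 mV; the load pulls it down.)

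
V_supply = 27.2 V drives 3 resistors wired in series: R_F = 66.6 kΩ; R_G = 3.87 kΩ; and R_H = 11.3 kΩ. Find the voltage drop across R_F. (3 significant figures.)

V ≈ 22.2 V

ΣR = 66.6 + 3.87 + 11.3 = 81.77 kΩ.
By the voltage-divider rule, V = 27.2 × 66.60/81.77 = 22.15 V.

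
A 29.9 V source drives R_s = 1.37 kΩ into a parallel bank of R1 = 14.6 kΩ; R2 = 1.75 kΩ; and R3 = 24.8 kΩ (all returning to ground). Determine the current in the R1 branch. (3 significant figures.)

I ≈ 1.06 mA

Combine the parallel branches: R_p = (1/14.6 + 1/1.75 + 1/24.8)⁻¹ = 1.470 kΩ.
Node voltage V_A = V_DC · R_p/(R_s + R_p) = 29.9 × 0.5176 = 15.48 V.
I(R1) = V_A / R1 = 15.48/14.6 = 1.060 mA.
(Check via current divider: I_total = 10.53 mA; share G_k/ΣG = 0.1007 → same result.)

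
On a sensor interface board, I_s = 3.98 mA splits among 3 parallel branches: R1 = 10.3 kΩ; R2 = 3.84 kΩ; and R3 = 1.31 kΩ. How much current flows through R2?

Conductances: ΣG = 1/10.3 + 1/3.84 + 1/1.31 = 1.121 (1/kΩ).
R2 takes the fraction G_k/ΣG = 0.2604/1.121 = 0.2323, so I = 3.98 × 0.2323 = 0.9247 mA.

I ≈ 0.925 mA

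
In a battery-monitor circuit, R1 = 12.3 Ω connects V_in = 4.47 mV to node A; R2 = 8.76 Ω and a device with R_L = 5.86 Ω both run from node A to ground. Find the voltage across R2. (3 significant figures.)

V_out ≈ 0.993 mV

The load sits in parallel with R2, giving an effective lower resistance R2' = R2·R_L/(R2+R_L) = 3.511 Ω.
Then V_out = V_in · R2'/(R1 + R2') = 4.47 × 3.511/15.81 = 0.9927 mV.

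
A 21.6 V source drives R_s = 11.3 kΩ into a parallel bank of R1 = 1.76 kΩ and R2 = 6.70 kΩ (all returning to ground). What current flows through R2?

Parallel bank: R_p = 1/(1/1.76 + 1/6.70) = 1.394 kΩ.
V_A = 21.6 × 1.394/12.69 = 2.372 V.
Branch current I = V_A/R2 = 2.372/6.70 = 0.3540 mA.

I ≈ 0.354 mA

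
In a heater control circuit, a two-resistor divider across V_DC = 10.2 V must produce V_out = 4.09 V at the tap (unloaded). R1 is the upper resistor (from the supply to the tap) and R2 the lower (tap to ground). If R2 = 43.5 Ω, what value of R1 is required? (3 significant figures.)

R1 ≈ 65.0 Ω

Required fraction k = V_out/V_DC = 0.4010.
So R1 = R2 · (V_DC/V_out − 1) = 43.5 × (10.2/4.09 − 1) = 43.5 × 1.494 = 64.98 Ω.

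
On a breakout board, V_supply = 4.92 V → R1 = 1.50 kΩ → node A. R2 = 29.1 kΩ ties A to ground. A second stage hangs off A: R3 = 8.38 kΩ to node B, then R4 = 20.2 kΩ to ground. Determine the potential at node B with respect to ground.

V_B ≈ 3.15 V

Looking into the second stage from A: R3 + R4 = 28.58 kΩ appears in parallel with R2.
R2 ‖ (R3+R4) = 14.42 kΩ.
V_A = 4.92 × 14.42/(1.50 + 14.42) = 4.456 V.
Stage 2 is unloaded, so V_B = V_A · R4/(R3+R4) = 4.456 × 20.2/28.58 = 3.150 V.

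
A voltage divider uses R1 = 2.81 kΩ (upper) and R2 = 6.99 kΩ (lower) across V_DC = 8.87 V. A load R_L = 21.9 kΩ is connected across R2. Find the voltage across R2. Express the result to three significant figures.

V_out ≈ 5.80 V

The load sits in parallel with R2, giving an effective lower resistance R2' = R2·R_L/(R2+R_L) = 5.299 kΩ.
Then V_out = V_DC · R2'/(R1 + R2') = 8.87 × 5.299/8.109 = 5.796 V.
(Unloaded it would be 6.33 V; the load pulls it down.)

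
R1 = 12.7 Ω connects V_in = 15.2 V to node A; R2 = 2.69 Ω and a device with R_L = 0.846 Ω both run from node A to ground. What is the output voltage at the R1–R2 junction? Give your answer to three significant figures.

V_out ≈ 0.733 V

First combine the lower leg with the load: R2 ‖ R_L = 0.6436 Ω.
Then V_out = V_in · R2'/(R1 + R2') = 15.2 × 0.6436/13.34 = 0.7331 V.
(Unloaded it would be 2.66 V; the load pulls it down.)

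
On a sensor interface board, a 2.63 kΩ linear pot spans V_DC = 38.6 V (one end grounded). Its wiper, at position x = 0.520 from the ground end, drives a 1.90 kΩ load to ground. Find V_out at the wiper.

V_out ≈ 14.9 V

Split the track: R_lower = x·R_p = 1.368 kΩ, R_upper = (1−x)·R_p = 1.262 kΩ.
Lower segment in parallel with the load: 1.368 ‖ 1.90 = 0.7952 kΩ.
V_out = 38.6 × 0.7952/(1.262 + 0.7952) = 14.92 V.
(Unloaded: V_out = x·V_DC = 20.1 V.)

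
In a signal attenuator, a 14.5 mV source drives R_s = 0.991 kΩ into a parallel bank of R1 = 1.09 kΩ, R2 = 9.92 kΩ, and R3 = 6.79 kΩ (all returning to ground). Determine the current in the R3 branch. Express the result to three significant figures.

Equivalent of the parallel group: R_p = 0.8580 kΩ.
V_A = 14.5 × 0.8580/1.849 = 6.728 mV.
Branch current I = V_A/R3 = 6.728/6.79 = 0.9909 µA.
(Check via current divider: I_total = 7.842 µA; share G_k/ΣG = 0.1264 → same result.)

I ≈ 0.991 µA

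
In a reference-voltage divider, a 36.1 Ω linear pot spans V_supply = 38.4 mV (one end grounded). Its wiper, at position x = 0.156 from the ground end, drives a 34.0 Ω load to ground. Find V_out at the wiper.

V_out ≈ 5.26 mV

The pot divides into 30.47 Ω above the wiper and 5.632 Ω below.
R_L loads the lower segment: effective lower R = 4.831 Ω.
Then V_out = V_supply · 4.831/(30.47 + 4.831) = 5.256 mV.
(Unloaded: V_out = x·V_supply = 5.99 mV.)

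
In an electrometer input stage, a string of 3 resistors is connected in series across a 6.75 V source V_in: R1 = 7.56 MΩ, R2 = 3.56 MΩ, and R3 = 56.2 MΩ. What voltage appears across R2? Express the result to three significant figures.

V ≈ 0.357 V

Series total: ΣR = 7.56 + 3.56 + 56.2 = 67.32 MΩ.
V = V_in · R/ΣR = 6.75 × 0.05288 = 0.3570 V.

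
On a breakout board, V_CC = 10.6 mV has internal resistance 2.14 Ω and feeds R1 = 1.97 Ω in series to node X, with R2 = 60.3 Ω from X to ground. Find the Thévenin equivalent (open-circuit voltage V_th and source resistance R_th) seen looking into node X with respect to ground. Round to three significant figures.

R1' = 2.14 + 1.97 = 4.110 Ω (source resistance + R1).
With X open, the divider is unloaded: V_th = 10.6 × 60.3/64.41 = 9.924 mV.
With V_CC suppressed (replaced by a short), R_th = R1' ‖ R2 = (4.110 × 60.3)/(4.110 + 60.3) = 3.848 Ω.

V_th ≈ 9.92 mV, R_th ≈ 3.85 Ω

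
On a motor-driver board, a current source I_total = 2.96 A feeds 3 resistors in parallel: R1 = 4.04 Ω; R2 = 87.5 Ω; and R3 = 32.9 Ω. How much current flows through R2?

Total conductance ΣG = 1/4.04 + 1/87.5 + 1/32.9 = 0.2893 (units of 1/Ω).
Current divider: I(R2) = I_total · G_k/ΣG = 2.96 × (0.01143/0.2893) = 2.96 × 0.03950 = 0.1169 A.

I ≈ 0.117 A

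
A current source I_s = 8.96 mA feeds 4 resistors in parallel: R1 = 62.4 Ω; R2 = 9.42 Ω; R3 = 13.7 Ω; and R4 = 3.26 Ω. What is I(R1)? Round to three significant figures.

I ≈ 0.286 mA

Conductances: ΣG = 1/62.4 + 1/9.42 + 1/13.7 + 1/3.26 = 0.5019 (1/Ω).
Current divider: I(R1) = I_s · G_k/ΣG = 8.96 × (0.01603/0.5019) = 8.96 × 0.03193 = 0.2861 mA.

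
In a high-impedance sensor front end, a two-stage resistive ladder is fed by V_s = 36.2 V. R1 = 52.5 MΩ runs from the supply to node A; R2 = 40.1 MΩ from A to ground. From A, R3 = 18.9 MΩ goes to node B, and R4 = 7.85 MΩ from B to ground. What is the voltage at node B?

The second stage (R3 + R4 = 26.75 MΩ) loads node A in parallel with R2.
Effective lower resistance at A: R2 ‖ 26.75 = 16.05 MΩ.
So V_A = 36.2 × 0.2341 = 8.474 V.
V_B = V_A × 0.2935 = 2.487 V.

V_B ≈ 2.49 V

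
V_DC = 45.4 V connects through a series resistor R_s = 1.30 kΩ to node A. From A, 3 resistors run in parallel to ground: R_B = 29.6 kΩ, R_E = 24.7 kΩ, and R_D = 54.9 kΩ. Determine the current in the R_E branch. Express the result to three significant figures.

Combine the parallel branches: R_p = (1/29.6 + 1/24.7 + 1/54.9)⁻¹ = 10.81 kΩ.
V_A = 45.4 × 10.81/12.11 = 40.53 V.
Branch current I = V_A/R_E = 40.53/24.7 = 1.641 mA.
(Equivalently: I_total = 3.748 mA, then current-divider fraction G_k/ΣG = 0.4378.)

I ≈ 1.64 mA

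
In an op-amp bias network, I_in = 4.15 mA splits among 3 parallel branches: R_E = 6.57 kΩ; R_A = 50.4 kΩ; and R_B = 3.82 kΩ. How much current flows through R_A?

I ≈ 0.190 mA

ΣG = 1/6.57 + 1/50.4 + 1/3.82 = 0.4338.
R_A takes the fraction G_k/ΣG = 0.01984/0.4338 = 0.04574, so I = 4.15 × 0.04574 = 0.1898 mA.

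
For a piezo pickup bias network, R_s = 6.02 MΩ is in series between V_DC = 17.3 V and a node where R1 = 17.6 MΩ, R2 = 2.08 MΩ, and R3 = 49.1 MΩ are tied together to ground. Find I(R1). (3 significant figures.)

Parallel bank: R_p = 1/(1/17.6 + 1/2.08 + 1/49.1) = 1.792 MΩ.
V_A = 17.3 × 1.792/7.812 = 3.969 V.
I(R1) = V_A / R1 = 3.969/17.6 = 0.2255 µA.

I ≈ 0.226 µA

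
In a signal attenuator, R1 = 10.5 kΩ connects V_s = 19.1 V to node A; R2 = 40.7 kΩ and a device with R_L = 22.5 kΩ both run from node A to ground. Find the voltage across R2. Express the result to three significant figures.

R2 ‖ R_L = (40.7 × 22.5)/(40.7 + 22.5) = 14.49 kΩ.
Then V_out = V_s · R2'/(R1 + R2') = 19.1 × 14.49/24.99 = 11.07 V.
(Unloaded it would be 15.2 V; the load pulls it down.)

V_out ≈ 11.1 V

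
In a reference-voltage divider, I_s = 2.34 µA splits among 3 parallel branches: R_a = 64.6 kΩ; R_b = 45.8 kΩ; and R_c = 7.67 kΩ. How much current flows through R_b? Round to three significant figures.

I ≈ 0.305 µA

Total conductance ΣG = 1/64.6 + 1/45.8 + 1/7.67 = 0.1677 (units of 1/kΩ).
Current divider: I(R_b) = I_s · G_k/ΣG = 2.34 × (0.02183/0.1677) = 2.34 × 0.1302 = 0.3047 µA.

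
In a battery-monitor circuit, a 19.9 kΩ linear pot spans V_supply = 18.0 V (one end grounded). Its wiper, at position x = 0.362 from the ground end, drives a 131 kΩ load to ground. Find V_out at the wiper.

Lower segment x·R_p = 7.204 kΩ; upper segment (1−x)·R_p = 12.70 kΩ.
R_L loads the lower segment: effective lower R = 6.828 kΩ.
Loaded-divider output: V_out = 18.0 × 0.3497 = 6.295 V.
(Unloaded: V_out = x·V_supply = 6.52 V.)

V_out ≈ 6.30 V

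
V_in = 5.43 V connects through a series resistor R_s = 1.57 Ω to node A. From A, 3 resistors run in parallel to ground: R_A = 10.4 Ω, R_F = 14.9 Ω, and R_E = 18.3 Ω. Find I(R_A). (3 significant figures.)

I ≈ 0.389 A

Equivalent of the parallel group: R_p = 4.589 Ω.
V_A by voltage divider: V_A = 5.43 × 4.589/(1.57 + 4.589) = 4.046 V.
Branch current I = V_A/R_A = 4.046/10.4 = 0.3890 A.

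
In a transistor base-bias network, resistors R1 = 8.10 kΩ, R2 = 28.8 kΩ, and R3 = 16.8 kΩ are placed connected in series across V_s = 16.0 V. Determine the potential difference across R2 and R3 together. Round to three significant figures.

V ≈ 13.6 V

Total series resistance ΣR = 8.10 + 28.8 + 16.8 = 53.70 kΩ.
R_{R2..R3} = 28.8 + 16.8 = 45.60 kΩ.
Voltage divider: V = V_s · (45.60 / 53.70) = 16.0 × 0.8492 = 13.59 V.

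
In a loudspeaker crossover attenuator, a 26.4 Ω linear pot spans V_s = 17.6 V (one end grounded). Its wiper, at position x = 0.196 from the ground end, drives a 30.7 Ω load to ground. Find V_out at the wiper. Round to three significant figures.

V_out ≈ 3.04 V

Lower segment x·R_p = 5.174 Ω; upper segment (1−x)·R_p = 21.23 Ω.
(x·R_p) ‖ R_L = 4.428 Ω.
V_out = 17.6 × 4.428/(21.23 + 4.428) = 3.038 V.
(Unloaded: V_out = x·V_s = 3.45 V.)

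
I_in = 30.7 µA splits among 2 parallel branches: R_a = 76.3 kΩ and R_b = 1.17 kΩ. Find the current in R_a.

With just two branches, the current splits inversely with resistance.
I(R_a) = 30.7 × 1.17/(76.3 + 1.17) = 30.7 × 0.01510 = 0.4637 µA.

I ≈ 0.464 µA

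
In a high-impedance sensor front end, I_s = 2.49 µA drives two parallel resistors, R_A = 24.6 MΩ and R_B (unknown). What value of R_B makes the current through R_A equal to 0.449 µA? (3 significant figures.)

R_B ≈ 5.41 MΩ

In a two-way split, I_A/I_s = R_B/(R_A + R_B).
0.449/2.49 = R_B/(R_A + R_B) → R_B = R_A · (0.1803)/(1 − 0.1803) = 24.6 × 0.2200 = 5.412 MΩ.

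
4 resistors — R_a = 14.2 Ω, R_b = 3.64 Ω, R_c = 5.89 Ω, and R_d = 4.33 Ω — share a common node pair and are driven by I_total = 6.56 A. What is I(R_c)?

Conductances: ΣG = 1/14.2 + 1/3.64 + 1/5.89 + 1/4.33 = 0.7459 (1/Ω).
Current divider: I(R_c) = I_total · G_k/ΣG = 6.56 × (0.1698/0.7459) = 6.56 × 0.2276 = 1.493 A.

I ≈ 1.49 A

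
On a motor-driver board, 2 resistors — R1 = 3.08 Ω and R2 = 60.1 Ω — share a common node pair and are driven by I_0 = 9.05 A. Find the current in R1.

I ≈ 8.61 A

Two-branch current divider: I_k = I_0 · R_other/(R_1 + R_2).
So I = 9.05 × 60.1/63.18 = 8.609 A.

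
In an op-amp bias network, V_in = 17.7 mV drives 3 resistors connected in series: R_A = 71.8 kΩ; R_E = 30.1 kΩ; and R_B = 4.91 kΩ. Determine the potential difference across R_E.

V ≈ 4.99 mV

Total series resistance ΣR = 71.8 + 30.1 + 4.91 = 106.8 kΩ.
By the voltage-divider rule, V = 17.7 × 30.10/106.8 = 4.988 mV.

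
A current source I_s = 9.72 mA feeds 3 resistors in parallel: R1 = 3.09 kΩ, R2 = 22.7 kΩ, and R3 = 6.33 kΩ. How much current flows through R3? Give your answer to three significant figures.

I ≈ 2.92 mA

Total conductance ΣG = 1/3.09 + 1/22.7 + 1/6.33 = 0.5257 (units of 1/kΩ).
By the current-divider rule, I = I_s · G_k/ΣG = 9.72 × 0.3005 = 2.921 mA.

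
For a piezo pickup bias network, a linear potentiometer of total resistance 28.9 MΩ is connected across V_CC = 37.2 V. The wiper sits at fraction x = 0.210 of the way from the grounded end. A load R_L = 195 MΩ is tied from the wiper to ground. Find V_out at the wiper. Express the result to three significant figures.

V_out ≈ 7.62 V

Lower segment x·R_p = 6.069 MΩ; upper segment (1−x)·R_p = 22.83 MΩ.
Lower segment in parallel with the load: 6.069 ‖ 195 = 5.886 MΩ.
Loaded-divider output: V_out = 37.2 × 0.2050 = 7.625 V.
(Unloaded: V_out = x·V_CC = 7.81 V.)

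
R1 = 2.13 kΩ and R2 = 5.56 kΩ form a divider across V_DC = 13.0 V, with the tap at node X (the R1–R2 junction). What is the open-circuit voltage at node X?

With X open, the divider is unloaded: V_th = 13.0 × 5.56/7.690 = 9.399 V.

V_th ≈ 9.40 V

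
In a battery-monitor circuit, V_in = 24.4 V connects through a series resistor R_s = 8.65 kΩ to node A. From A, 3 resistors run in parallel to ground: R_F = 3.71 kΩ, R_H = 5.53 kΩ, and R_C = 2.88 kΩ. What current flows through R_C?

I ≈ 1.07 mA

Combine the parallel branches: R_p = (1/3.71 + 1/5.53 + 1/2.88)⁻¹ = 1.254 kΩ.
V_A = 24.4 × 1.254/9.904 = 3.089 V.
I(R_C) = V_A / R_C = 3.089/2.88 = 1.073 mA.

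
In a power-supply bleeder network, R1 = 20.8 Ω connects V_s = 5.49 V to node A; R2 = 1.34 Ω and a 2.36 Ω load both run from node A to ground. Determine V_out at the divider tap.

First combine the lower leg with the load: R2 ‖ R_L = 0.8547 Ω.
Now apply the divider: V_out = 5.49 × 0.03947 = 0.2167 V.
(Unloaded it would be 0.332 V; the load pulls it down.)

V_out ≈ 0.217 V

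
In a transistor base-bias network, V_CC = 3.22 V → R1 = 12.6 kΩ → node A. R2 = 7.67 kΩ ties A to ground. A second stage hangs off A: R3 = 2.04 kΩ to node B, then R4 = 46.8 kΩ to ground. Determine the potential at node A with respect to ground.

Looking into the second stage from A: R3 + R4 = 48.84 kΩ appears in parallel with R2.
Effective lower resistance at A: R2 ‖ 48.84 = 6.629 kΩ.
So V_A = 3.22 × 0.3447 = 1.110 V.

V_A ≈ 1.11 V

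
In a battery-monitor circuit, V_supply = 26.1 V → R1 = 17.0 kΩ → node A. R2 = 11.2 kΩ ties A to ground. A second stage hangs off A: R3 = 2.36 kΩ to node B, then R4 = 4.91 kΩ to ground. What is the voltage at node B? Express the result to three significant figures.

V_B ≈ 3.63 V

The second stage (R3 + R4 = 7.270 kΩ) loads node A in parallel with R2.
Effective lower resistance at A: R2 ‖ 7.270 = 4.408 kΩ.
So V_A = 26.1 × 0.2059 = 5.375 V.
Then the unloaded second divider: V_B = V_A × R4/(R3+R4) = 5.375 × 0.6754 = 3.630 V.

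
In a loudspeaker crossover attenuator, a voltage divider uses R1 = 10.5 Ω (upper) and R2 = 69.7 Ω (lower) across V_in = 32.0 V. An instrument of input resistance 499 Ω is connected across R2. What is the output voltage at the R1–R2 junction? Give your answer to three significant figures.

The load sits in parallel with R2, giving an effective lower resistance R2' = R2·R_L/(R2+R_L) = 61.16 Ω.
Now apply the divider: V_out = 32.0 × 0.8535 = 27.31 V.

V_out ≈ 27.3 V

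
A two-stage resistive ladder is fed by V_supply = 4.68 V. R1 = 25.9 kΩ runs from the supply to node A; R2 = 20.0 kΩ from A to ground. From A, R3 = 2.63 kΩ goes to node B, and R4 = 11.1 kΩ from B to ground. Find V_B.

The second stage (R3 + R4 = 13.73 kΩ) loads node A in parallel with R2.
R2 ‖ (R3+R4) = 8.141 kΩ.
So V_A = 4.68 × 0.2392 = 1.119 V.
V_B = V_A × 0.8084 = 0.9049 V.

V_B ≈ 0.905 V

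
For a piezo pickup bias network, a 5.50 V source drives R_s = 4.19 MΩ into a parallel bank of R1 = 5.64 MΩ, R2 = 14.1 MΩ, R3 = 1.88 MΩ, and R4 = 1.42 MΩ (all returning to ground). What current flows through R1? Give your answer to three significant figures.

Combine the parallel branches: R_p = (1/5.64 + 1/14.1 + 1/1.88 + 1/1.42)⁻¹ = 0.6737 MΩ.
V_A = 5.50 × 0.6737/4.864 = 0.7618 V.
Branch current I = V_A/R1 = 0.7618/5.64 = 0.1351 µA.
(Equivalently: I_total = 1.131 µA, then current-divider fraction G_k/ΣG = 0.1194.)

I ≈ 0.135 µA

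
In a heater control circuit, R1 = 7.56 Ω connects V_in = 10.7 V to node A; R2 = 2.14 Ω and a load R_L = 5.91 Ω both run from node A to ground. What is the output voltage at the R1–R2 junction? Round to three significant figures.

R2 ‖ R_L = (2.14 × 5.91)/(2.14 + 5.91) = 1.571 Ω.
Voltage divider with the loaded lower leg: V_out = 10.7 × 1.571/(7.56 + 1.571) = 10.7 × 0.1721 = 1.841 V.

V_out ≈ 1.84 V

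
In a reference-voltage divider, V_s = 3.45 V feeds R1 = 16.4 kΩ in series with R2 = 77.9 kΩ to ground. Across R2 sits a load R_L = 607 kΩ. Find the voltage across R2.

R2 ‖ R_L = (77.9 × 607)/(77.9 + 607) = 69.04 kΩ.
Now apply the divider: V_out = 3.45 × 0.8081 = 2.788 V.

V_out ≈ 2.79 V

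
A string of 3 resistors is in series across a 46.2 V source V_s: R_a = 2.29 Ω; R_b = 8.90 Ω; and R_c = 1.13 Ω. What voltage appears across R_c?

ΣR = 2.29 + 8.90 + 1.13 = 12.32 Ω.
By the voltage-divider rule, V = 46.2 × 1.130/12.32 = 4.237 V.

V ≈ 4.24 V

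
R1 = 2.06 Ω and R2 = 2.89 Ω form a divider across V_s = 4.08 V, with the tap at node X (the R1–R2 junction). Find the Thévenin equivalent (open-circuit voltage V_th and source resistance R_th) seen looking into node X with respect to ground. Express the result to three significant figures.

V_th is the unloaded tap voltage: V_s · R2/(R1+R2) = 4.08 × 0.5838 = 2.382 V.
Looking into X with the source shorted: R_th = R1·R2/(R1+R2) = 2.060 × 2.89/4.950 = 1.203 Ω.

V_th ≈ 2.38 V, R_th ≈ 1.20 Ω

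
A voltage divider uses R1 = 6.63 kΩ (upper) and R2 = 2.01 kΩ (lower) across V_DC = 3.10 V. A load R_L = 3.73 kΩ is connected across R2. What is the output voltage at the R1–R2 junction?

V_out ≈ 0.510 V

R2 ‖ R_L = (2.01 × 3.73)/(2.01 + 3.73) = 1.306 kΩ.
Voltage divider with the loaded lower leg: V_out = 3.10 × 1.306/(6.63 + 1.306) = 3.10 × 0.1646 = 0.5102 V.
(Unloaded it would be 0.721 V; the load pulls it down.)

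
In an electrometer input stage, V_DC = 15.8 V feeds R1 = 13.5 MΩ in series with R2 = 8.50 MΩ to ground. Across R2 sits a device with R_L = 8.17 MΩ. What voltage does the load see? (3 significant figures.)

The load sits in parallel with R2, giving an effective lower resistance R2' = R2·R_L/(R2+R_L) = 4.166 MΩ.
Then V_out = V_DC · R2'/(R1 + R2') = 15.8 × 4.166/17.67 = 3.726 V.

V_out ≈ 3.73 V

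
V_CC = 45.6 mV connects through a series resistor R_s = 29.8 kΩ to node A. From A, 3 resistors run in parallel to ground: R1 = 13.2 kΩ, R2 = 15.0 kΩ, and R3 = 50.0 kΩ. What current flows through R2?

Parallel bank: R_p = 1/(1/13.2 + 1/15.0 + 1/50.0) = 6.157 kΩ.
V_A = 45.6 × 6.157/35.96 = 7.808 mV.
Branch current I = V_A/R2 = 7.808/15.0 = 0.5205 µA.
(Equivalently: I_total = 1.268 µA, then current-divider fraction G_k/ΣG = 0.4104.)

I ≈ 0.521 µA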